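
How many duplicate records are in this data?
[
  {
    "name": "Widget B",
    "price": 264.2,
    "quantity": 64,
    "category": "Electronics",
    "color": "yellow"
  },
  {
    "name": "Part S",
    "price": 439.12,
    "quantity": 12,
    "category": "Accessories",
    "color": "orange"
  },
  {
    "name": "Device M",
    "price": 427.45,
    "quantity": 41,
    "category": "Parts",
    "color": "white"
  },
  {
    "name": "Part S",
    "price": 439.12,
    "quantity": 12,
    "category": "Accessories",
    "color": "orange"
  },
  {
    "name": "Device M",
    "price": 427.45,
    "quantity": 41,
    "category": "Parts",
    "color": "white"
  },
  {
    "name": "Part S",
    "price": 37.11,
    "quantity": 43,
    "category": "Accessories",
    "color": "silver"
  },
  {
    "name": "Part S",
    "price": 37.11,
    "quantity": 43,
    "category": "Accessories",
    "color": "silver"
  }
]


Checking 7 records for duplicates:

  Row 1: Widget B ($264.2, qty 64)
  Row 2: Part S ($439.12, qty 12)
  Row 3: Device M ($427.45, qty 41)
  Row 4: Part S ($439.12, qty 12) <-- DUPLICATE
  Row 5: Device M ($427.45, qty 41) <-- DUPLICATE
  Row 6: Part S ($37.11, qty 43)
  Row 7: Part S ($37.11, qty 43) <-- DUPLICATE

Duplicates found: 3
Unique records: 4

3 duplicates, 4 unique


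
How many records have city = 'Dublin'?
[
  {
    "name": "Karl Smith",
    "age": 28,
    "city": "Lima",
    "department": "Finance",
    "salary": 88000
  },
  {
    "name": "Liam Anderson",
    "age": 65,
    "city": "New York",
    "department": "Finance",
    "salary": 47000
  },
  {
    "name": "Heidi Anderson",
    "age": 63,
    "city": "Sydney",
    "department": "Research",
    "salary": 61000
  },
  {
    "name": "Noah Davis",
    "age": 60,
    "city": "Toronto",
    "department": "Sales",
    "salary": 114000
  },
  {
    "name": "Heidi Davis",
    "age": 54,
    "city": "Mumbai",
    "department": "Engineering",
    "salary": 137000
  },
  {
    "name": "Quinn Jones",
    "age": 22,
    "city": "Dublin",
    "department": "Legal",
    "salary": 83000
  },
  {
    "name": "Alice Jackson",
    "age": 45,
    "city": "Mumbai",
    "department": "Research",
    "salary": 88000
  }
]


Data: 7 records
Condition: city = 'Dublin'

Checking each record:
  Karl Smith: Lima
  Liam Anderson: New York
  Heidi Anderson: Sydney
  Noah Davis: Toronto
  Heidi Davis: Mumbai
  Quinn Jones: Dublin MATCH
  Alice Jackson: Mumbai

Count: 1

1


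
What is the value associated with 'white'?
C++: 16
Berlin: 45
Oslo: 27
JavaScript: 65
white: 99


Looking up key 'white'
Value: 99

99


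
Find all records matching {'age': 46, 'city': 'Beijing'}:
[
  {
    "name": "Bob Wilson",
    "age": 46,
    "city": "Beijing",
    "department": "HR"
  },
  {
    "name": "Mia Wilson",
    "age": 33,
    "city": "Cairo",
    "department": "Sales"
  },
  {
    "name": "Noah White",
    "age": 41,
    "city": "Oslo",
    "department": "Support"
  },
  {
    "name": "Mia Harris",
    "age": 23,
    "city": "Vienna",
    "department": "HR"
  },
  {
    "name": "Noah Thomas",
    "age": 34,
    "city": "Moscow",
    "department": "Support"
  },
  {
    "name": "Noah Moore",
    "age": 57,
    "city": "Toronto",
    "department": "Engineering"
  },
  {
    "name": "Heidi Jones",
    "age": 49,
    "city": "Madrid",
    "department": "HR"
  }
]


Search criteria: {'age': 46, 'city': 'Beijing'}

Checking 7 records:
  Bob Wilson: {age: 46, city: Beijing} <-- MATCH
  Mia Wilson: {age: 33, city: Cairo}
  Noah White: {age: 41, city: Oslo}
  Mia Harris: {age: 23, city: Vienna}
  Noah Thomas: {age: 34, city: Moscow}
  Noah Moore: {age: 57, city: Toronto}
  Heidi Jones: {age: 49, city: Madrid}

Matches: ["Bob Wilson"]

["Bob Wilson"]


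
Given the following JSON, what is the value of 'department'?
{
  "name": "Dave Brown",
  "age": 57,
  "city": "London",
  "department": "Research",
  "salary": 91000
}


Looking up field 'department'
Value: Research

Research


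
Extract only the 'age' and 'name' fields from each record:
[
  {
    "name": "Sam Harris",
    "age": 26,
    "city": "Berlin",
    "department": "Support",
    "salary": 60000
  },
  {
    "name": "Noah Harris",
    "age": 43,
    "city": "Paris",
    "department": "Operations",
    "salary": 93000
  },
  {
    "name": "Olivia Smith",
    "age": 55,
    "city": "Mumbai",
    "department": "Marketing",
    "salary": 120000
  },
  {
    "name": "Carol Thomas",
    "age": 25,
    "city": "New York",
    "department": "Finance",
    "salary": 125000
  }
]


Original: 4 records with fields: name, age, city, department, salary
Keep: ['age', 'name']
Drop: ['city', 'department', 'salary']
Result: 4 records, 2 fields each

[
  {
    "age": 26,
    "name": "Sam Harris"
  },
  {
    "age": 43,
    "name": "Noah Harris"
  },
  {
    "age": 55,
    "name": "Olivia Smith"
  },
  {
    "age": 25,
    "name": "Carol Thomas"
  }
]


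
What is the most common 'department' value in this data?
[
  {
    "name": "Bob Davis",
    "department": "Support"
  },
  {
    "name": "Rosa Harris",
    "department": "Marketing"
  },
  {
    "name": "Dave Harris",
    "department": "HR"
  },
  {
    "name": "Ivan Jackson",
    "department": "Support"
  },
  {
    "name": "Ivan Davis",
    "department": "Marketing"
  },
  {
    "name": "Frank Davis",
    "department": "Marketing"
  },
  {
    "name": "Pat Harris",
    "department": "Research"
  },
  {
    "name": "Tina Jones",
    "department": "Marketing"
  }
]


Counting 'department' values across 8 records:

  Marketing: 4 ####
  Support: 2 ##
  HR: 1 #
  Research: 1 #

Most common: Marketing (4 times)

Marketing (4 times)


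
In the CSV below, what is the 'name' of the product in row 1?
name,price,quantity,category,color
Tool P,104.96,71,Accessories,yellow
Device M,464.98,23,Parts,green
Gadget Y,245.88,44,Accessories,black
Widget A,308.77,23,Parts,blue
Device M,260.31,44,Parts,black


Query: Row 1 ('Tool P'), column 'name'
Value: Tool P

Tool P


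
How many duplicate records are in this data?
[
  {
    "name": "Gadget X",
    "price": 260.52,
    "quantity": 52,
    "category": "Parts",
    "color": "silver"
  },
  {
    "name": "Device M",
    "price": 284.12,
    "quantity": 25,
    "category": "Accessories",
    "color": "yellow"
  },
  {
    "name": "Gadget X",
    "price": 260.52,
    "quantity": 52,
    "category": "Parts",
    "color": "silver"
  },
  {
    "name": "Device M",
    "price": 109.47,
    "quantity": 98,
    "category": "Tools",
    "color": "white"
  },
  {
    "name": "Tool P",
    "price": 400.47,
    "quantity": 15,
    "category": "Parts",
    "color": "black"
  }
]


Checking 5 records for duplicates:

  Row 1: Gadget X ($260.52, qty 52)
  Row 2: Device M ($284.12, qty 25)
  Row 3: Gadget X ($260.52, qty 52) <-- DUPLICATE
  Row 4: Device M ($109.47, qty 98)
  Row 5: Tool P ($400.47, qty 15)

Duplicates found: 1
Unique records: 4

1 duplicates, 4 unique


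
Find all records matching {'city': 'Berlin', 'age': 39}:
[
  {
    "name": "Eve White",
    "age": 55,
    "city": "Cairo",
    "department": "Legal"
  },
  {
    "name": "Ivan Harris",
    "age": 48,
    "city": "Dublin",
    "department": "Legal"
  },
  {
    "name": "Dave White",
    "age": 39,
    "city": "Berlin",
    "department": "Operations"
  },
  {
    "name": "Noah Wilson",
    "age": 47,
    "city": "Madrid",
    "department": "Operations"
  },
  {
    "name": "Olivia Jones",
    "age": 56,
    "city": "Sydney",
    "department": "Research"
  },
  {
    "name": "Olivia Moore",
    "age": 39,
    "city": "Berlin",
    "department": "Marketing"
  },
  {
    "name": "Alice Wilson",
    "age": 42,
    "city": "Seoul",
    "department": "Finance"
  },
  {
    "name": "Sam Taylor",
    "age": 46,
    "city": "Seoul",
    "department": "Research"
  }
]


Search criteria: {'city': 'Berlin', 'age': 39}

Checking 8 records:
  Eve White: {city: Cairo, age: 55}
  Ivan Harris: {city: Dublin, age: 48}
  Dave White: {city: Berlin, age: 39} <-- MATCH
  Noah Wilson: {city: Madrid, age: 47}
  Olivia Jones: {city: Sydney, age: 56}
  Olivia Moore: {city: Berlin, age: 39} <-- MATCH
  Alice Wilson: {city: Seoul, age: 42}
  Sam Taylor: {city: Seoul, age: 46}

Matches: ["Dave White", "Olivia Moore"]

["Dave White", "Olivia Moore"]


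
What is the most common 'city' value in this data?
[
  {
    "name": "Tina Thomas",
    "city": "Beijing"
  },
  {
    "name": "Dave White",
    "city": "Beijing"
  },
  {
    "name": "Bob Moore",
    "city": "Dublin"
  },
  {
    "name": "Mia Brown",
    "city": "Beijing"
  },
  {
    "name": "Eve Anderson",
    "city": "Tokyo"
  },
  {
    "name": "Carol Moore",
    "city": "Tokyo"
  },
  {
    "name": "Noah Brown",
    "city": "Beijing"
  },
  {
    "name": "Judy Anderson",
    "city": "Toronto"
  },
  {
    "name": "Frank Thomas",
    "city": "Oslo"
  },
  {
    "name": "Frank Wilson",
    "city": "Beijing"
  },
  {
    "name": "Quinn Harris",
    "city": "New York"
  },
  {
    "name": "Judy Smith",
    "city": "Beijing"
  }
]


Counting 'city' values across 12 records:

  Beijing: 6 ######
  Tokyo: 2 ##
  Dublin: 1 #
  Toronto: 1 #
  Oslo: 1 #
  New York: 1 #

Most common: Beijing (6 times)

Beijing (6 times)


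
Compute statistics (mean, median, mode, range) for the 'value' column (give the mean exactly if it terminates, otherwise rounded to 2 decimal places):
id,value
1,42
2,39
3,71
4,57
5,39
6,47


Data: [42, 39, 71, 57, 39, 47]
Count: 6
Sum: 295
Mean: 295/6 ≈ 49.17 (rounded to 2 decimal places)
Sorted: [39, 39, 42, 47, 57, 71]
Median: 44.5
Mode: 39 (2 times)
Range: 71 - 39 = 32
Min: 39, Max: 71

mean≈49.17, median=44.5, mode=39, range=32


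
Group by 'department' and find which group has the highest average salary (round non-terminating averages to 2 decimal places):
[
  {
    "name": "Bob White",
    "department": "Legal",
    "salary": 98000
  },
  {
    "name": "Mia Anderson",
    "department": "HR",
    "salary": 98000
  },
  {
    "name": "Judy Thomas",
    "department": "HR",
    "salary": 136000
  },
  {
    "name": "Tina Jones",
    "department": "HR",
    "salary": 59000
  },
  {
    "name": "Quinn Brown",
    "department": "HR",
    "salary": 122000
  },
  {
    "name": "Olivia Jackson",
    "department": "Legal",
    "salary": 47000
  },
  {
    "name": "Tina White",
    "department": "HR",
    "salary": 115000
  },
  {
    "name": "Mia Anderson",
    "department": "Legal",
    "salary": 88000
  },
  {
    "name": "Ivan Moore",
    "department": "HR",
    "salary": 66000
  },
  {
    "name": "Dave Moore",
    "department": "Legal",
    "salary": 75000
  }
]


Group by: department

Groups:
  HR: 6 people, avg salary = 596000/6 ≈ $99333.33
  Legal: 4 people, avg salary = 308000/4 = $77000

Highest average salary: HR (≈$99333.33)

HR (≈$99333.33)


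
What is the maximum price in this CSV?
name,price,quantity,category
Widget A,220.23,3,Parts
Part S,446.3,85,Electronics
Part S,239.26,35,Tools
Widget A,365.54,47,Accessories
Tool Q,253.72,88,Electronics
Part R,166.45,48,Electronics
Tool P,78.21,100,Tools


Computing maximum price:
Values: [220.23, 446.3, 239.26, 365.54, 253.72, 166.45, 78.21]
Max = 446.3

446.3


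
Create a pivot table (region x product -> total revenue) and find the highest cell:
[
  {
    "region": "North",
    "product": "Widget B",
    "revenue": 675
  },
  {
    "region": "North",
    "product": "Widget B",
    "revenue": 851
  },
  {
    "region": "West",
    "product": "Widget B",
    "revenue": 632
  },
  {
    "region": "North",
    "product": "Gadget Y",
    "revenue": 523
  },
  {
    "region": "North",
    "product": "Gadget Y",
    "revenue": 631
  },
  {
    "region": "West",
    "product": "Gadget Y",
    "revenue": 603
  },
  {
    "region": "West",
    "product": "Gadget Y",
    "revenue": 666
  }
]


Pivot: region (rows) x product (columns) -> total revenue

     Gadget Y      Widget B    
North         1154          1526  
West          1269           632  

Highest: North / Widget B = $1526

North / Widget B = $1526


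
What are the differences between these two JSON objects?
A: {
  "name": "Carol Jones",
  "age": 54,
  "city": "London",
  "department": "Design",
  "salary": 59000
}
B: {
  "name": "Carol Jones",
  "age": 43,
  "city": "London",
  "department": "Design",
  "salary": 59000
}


Comparing each field (in key order):
  name: same
  age: DIFFERENT
  city: same
  department: same
  salary: same
Differences:
  age: 54 -> 43

1 field(s) changed

1 change: age


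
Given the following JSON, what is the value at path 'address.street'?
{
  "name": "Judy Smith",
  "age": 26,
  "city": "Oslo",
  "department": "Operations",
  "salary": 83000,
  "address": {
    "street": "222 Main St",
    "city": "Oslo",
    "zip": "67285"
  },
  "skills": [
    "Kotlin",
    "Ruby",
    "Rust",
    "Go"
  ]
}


Query: address.street
Path: address -> street
Value: 222 Main St

222 Main St


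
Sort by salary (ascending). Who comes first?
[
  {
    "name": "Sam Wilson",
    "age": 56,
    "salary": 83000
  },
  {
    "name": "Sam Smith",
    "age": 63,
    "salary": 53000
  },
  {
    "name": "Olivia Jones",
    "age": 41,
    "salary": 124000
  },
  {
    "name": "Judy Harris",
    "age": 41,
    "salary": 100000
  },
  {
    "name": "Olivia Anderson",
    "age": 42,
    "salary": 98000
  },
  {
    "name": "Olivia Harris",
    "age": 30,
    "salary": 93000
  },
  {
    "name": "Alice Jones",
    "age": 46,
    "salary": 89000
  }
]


Sort by: salary (ascending)

Sorted order:
  1. Sam Smith (salary = 53000)
  2. Sam Wilson (salary = 83000)
  3. Alice Jones (salary = 89000)
  4. Olivia Harris (salary = 93000)
  5. Olivia Anderson (salary = 98000)
  6. Judy Harris (salary = 100000)
  7. Olivia Jones (salary = 124000)

First: Sam Smith

Sam Smith


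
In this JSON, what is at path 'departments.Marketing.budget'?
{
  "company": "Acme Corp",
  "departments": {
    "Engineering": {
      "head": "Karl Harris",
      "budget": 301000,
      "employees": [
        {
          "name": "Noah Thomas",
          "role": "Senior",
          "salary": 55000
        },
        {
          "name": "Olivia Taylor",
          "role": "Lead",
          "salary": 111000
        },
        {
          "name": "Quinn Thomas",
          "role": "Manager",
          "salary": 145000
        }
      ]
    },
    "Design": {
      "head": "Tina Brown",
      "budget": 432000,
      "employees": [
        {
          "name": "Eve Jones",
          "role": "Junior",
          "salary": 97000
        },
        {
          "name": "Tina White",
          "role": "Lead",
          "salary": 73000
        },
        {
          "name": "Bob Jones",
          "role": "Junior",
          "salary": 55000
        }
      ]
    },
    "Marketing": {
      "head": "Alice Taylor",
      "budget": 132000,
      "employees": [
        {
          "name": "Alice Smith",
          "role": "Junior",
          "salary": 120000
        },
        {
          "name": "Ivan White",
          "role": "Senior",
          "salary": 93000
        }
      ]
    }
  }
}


Path: departments.Marketing.budget

Navigate:
  -> departments
  -> Marketing
  -> budget = 132000

132000


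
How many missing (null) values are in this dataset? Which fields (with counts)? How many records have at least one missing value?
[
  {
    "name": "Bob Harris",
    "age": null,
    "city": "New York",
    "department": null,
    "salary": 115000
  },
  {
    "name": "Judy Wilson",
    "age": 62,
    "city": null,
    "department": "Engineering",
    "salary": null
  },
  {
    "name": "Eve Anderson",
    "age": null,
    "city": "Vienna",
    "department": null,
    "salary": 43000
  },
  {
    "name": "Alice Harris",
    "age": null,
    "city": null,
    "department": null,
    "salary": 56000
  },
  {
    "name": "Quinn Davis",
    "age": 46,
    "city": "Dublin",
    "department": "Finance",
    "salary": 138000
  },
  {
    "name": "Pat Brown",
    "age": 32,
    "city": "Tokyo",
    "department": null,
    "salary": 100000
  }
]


Checking for missing (null) values in 6 records:

  Bob Harris: age, department
  Judy Wilson: city, salary
  Eve Anderson: age, department
  Alice Harris: age, city, department
  Quinn Davis: complete
  Pat Brown: department

Per field:
  name: 0 missing
  age: 3 missing
  city: 2 missing
  department: 4 missing
  salary: 1 missing

Total missing values: 10
Records with any missing: 5

10 missing values (age: 3, city: 2, department: 4, salary: 1); 5 incomplete records


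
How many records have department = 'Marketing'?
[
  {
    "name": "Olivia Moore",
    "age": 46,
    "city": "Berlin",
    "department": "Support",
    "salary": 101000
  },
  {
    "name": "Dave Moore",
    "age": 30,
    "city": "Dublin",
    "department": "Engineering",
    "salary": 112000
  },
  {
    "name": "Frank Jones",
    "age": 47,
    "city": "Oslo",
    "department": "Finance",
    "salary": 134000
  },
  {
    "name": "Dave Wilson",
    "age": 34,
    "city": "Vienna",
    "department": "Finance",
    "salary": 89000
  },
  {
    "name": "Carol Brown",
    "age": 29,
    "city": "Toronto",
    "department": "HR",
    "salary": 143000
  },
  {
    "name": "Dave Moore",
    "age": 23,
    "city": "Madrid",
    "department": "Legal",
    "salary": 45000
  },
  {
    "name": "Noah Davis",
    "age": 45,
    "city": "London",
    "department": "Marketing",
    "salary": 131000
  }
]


Data: 7 records
Condition: department = 'Marketing'

Checking each record:
  Olivia Moore: Support
  Dave Moore: Engineering
  Frank Jones: Finance
  Dave Wilson: Finance
  Carol Brown: HR
  Dave Moore: Legal
  Noah Davis: Marketing MATCH

Count: 1

1


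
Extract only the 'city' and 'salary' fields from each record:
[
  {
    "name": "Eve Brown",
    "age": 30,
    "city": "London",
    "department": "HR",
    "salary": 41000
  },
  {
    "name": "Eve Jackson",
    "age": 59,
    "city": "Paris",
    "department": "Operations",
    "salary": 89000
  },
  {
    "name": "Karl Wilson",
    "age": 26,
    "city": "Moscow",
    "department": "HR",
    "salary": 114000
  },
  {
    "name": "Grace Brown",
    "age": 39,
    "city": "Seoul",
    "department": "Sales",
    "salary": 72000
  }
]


Original: 4 records with fields: name, age, city, department, salary
Keep: ['city', 'salary']
Drop: ['name', 'age', 'department']
Result: 4 records, 2 fields each

[
  {
    "city": "London",
    "salary": 41000
  },
  {
    "city": "Paris",
    "salary": 89000
  },
  {
    "city": "Moscow",
    "salary": 114000
  },
  {
    "city": "Seoul",
    "salary": 72000
  }
]


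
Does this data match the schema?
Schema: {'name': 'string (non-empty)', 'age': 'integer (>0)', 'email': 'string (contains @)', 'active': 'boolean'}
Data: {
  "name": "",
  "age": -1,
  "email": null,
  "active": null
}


Validating each field against schema:
  name: FAIL ("" is an empty string)
  age: FAIL (-1 is not > 0)
  email: FAIL (null is not a string)
  active: FAIL (null is not a boolean)

Result: INVALID (4 errors: name, age, email, active)

INVALID (4 errors: name, age, email, active)


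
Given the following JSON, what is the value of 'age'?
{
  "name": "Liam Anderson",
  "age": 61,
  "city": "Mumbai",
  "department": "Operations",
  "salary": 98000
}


Looking up field 'age'
Value: 61

61


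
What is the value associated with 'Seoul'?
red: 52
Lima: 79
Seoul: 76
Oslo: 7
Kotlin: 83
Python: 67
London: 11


Looking up key 'Seoul'
Value: 76

76


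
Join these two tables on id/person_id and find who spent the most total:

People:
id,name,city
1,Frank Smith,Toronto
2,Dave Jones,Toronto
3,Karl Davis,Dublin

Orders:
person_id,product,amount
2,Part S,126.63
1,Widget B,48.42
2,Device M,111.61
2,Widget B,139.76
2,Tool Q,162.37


Join on: people.id = orders.person_id

Joined rows:
  Dave Jones (Toronto) bought Part S for $126.63
  Frank Smith (Toronto) bought Widget B for $48.42
  Dave Jones (Toronto) bought Device M for $111.61
  Dave Jones (Toronto) bought Widget B for $139.76
  Dave Jones (Toronto) bought Tool Q for $162.37

Total per person:
  Dave Jones: $540.37
  Frank Smith: $48.42

Top spender: Dave Jones ($540.37)

Dave Jones ($540.37)


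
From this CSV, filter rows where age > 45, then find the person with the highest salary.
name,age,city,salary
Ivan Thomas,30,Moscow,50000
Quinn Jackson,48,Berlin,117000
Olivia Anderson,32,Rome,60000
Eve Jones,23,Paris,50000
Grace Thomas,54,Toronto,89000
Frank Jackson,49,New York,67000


Filter: age > 45
Sort by: salary (descending)

Filtered records (3):
  Quinn Jackson, age 48, salary $117000
  Grace Thomas, age 54, salary $89000
  Frank Jackson, age 49, salary $67000

Highest salary: Quinn Jackson ($117000)

Quinn Jackson


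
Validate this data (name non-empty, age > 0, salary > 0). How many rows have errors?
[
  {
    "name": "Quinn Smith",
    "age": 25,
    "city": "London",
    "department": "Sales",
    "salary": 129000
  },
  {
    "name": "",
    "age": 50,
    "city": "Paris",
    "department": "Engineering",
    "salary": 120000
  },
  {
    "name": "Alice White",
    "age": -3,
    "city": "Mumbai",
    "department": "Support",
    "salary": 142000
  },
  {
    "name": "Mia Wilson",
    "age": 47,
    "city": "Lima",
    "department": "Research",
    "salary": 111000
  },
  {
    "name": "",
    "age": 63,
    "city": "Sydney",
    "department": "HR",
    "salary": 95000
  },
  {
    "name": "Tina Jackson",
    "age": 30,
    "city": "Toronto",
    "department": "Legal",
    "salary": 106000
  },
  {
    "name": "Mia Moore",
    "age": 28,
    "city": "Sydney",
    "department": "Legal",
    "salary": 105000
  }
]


Validating 7 records:
Rules: name non-empty, age > 0, salary > 0

  Row 1 (Quinn Smith): OK
  Row 2 (???): empty name
  Row 3 (Alice White): negative age: -3
  Row 4 (Mia Wilson): OK
  Row 5 (???): empty name
  Row 6 (Tina Jackson): OK
  Row 7 (Mia Moore): OK

Total errors: 3

3 errors


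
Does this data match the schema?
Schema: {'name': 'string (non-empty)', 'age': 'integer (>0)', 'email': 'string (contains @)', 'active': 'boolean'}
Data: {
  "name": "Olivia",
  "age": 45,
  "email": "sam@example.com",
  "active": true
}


Validating each field against schema:
  name: OK (non-empty string)
  age: OK (positive integer)
  email: OK (string with @)
  active: OK (boolean)

Result: VALID

VALID


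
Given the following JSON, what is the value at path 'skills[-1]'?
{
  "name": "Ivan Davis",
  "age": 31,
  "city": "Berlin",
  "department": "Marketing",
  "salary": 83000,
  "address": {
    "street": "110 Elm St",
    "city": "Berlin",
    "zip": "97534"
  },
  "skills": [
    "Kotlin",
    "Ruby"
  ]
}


Query: skills[-1]
Path: skills -> last element
Value: Ruby

Ruby


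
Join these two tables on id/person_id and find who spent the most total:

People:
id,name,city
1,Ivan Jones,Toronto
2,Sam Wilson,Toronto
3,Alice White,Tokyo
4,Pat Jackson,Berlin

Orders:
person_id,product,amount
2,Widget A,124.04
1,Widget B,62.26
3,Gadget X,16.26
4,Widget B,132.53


Join on: people.id = orders.person_id

Joined rows:
  Sam Wilson (Toronto) bought Widget A for $124.04
  Ivan Jones (Toronto) bought Widget B for $62.26
  Alice White (Tokyo) bought Gadget X for $16.26
  Pat Jackson (Berlin) bought Widget B for $132.53

Total per person:
  Pat Jackson: $132.53
  Sam Wilson: $124.04
  Ivan Jones: $62.26
  Alice White: $16.26

Top spender: Pat Jackson ($132.53)

Pat Jackson ($132.53)


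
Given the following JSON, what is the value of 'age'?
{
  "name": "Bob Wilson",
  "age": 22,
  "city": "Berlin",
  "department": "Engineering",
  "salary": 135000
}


Looking up field 'age'
Value: 22

22


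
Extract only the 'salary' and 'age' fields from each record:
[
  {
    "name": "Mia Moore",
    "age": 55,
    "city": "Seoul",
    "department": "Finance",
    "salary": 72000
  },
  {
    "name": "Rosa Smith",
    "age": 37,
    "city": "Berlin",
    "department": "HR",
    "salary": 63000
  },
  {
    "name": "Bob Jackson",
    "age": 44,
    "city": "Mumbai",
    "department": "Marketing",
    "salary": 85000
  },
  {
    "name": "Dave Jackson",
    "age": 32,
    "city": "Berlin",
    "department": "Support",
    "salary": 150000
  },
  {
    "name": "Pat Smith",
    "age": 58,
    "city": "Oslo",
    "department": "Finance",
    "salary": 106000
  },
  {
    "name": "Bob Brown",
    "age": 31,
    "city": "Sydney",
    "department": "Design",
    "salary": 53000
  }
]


Original: 6 records with fields: name, age, city, department, salary
Keep: ['salary', 'age']
Drop: ['name', 'city', 'department']
Result: 6 records, 2 fields each

[
  {
    "salary": 72000,
    "age": 55
  },
  {
    "salary": 63000,
    "age": 37
  },
  {
    "salary": 85000,
    "age": 44
  },
  {
    "salary": 150000,
    "age": 32
  },
  {
    "salary": 106000,
    "age": 58
  },
  {
    "salary": 53000,
    "age": 31
  }
]


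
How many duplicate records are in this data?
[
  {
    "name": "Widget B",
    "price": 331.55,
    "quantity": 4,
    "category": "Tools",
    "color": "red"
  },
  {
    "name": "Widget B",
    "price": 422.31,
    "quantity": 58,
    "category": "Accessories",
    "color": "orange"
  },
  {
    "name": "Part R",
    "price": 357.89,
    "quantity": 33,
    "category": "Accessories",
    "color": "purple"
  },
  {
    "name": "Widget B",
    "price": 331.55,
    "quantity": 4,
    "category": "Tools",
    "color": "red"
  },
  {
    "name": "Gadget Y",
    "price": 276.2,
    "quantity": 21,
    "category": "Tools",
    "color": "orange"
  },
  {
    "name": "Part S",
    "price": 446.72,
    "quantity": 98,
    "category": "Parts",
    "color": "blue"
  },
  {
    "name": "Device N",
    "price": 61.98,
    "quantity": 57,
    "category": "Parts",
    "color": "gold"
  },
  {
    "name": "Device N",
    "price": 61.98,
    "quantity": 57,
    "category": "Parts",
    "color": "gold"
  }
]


Checking 8 records for duplicates:

  Row 1: Widget B ($331.55, qty 4)
  Row 2: Widget B ($422.31, qty 58)
  Row 3: Part R ($357.89, qty 33)
  Row 4: Widget B ($331.55, qty 4) <-- DUPLICATE
  Row 5: Gadget Y ($276.2, qty 21)
  Row 6: Part S ($446.72, qty 98)
  Row 7: Device N ($61.98, qty 57)
  Row 8: Device N ($61.98, qty 57) <-- DUPLICATE

Duplicates found: 2
Unique records: 6

2 duplicates, 6 unique


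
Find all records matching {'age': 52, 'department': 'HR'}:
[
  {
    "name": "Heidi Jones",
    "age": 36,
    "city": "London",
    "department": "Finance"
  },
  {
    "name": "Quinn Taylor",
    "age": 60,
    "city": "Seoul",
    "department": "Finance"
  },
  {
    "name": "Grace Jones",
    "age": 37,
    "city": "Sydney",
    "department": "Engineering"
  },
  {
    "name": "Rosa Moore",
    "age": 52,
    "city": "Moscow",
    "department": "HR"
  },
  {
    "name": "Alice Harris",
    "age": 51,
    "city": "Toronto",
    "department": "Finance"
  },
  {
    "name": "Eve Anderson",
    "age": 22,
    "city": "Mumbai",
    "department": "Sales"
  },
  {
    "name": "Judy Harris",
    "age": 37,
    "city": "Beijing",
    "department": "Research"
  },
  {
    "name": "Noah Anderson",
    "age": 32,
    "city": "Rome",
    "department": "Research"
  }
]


Search criteria: {'age': 52, 'department': 'HR'}

Checking 8 records:
  Heidi Jones: {age: 36, department: Finance}
  Quinn Taylor: {age: 60, department: Finance}
  Grace Jones: {age: 37, department: Engineering}
  Rosa Moore: {age: 52, department: HR} <-- MATCH
  Alice Harris: {age: 51, department: Finance}
  Eve Anderson: {age: 22, department: Sales}
  Judy Harris: {age: 37, department: Research}
  Noah Anderson: {age: 32, department: Research}

Matches: ["Rosa Moore"]

["Rosa Moore"]


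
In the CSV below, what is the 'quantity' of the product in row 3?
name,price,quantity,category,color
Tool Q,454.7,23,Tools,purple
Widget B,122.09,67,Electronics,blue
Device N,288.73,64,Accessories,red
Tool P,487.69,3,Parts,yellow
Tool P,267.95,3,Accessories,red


Query: Row 3 ('Device N'), column 'quantity'
Value: 64

64


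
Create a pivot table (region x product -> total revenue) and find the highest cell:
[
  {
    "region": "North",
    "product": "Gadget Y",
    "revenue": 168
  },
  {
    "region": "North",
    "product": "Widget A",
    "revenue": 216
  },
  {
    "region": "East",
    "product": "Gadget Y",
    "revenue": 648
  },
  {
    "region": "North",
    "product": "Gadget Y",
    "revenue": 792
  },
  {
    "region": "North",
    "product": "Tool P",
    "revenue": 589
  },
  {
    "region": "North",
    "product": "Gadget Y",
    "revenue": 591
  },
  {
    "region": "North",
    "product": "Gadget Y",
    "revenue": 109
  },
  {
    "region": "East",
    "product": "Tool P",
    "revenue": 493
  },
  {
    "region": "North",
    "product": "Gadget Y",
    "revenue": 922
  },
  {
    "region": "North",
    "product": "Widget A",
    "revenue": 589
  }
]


Pivot: region (rows) x product (columns) -> total revenue

     Gadget Y      Tool P        Widget A    
East           648           493             0  
North         2582           589           805  

Highest: North / Gadget Y = $2582

North / Gadget Y = $2582


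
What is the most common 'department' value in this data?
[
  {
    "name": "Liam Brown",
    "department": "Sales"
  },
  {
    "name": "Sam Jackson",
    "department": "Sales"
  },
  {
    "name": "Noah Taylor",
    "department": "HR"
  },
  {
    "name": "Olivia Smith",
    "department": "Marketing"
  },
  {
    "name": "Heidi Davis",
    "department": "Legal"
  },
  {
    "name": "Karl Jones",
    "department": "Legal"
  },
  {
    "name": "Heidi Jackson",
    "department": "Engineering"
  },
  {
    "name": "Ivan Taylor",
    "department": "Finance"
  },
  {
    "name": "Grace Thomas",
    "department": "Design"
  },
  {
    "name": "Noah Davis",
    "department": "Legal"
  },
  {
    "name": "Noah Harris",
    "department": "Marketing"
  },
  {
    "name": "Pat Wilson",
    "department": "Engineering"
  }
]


Counting 'department' values across 12 records:

  Legal: 3 ###
  Sales: 2 ##
  Marketing: 2 ##
  Engineering: 2 ##
  HR: 1 #
  Finance: 1 #
  Design: 1 #

Most common: Legal (3 times)

Legal (3 times)


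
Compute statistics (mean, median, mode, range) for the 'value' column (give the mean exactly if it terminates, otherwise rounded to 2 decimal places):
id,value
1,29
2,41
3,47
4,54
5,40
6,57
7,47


Data: [29, 41, 47, 54, 40, 57, 47]
Count: 7
Sum: 315
Mean: 315/7 = 45
Sorted: [29, 40, 41, 47, 47, 54, 57]
Median: 47.0
Mode: 47 (2 times)
Range: 57 - 29 = 28
Min: 29, Max: 57

mean=45, median=47.0, mode=47, range=28


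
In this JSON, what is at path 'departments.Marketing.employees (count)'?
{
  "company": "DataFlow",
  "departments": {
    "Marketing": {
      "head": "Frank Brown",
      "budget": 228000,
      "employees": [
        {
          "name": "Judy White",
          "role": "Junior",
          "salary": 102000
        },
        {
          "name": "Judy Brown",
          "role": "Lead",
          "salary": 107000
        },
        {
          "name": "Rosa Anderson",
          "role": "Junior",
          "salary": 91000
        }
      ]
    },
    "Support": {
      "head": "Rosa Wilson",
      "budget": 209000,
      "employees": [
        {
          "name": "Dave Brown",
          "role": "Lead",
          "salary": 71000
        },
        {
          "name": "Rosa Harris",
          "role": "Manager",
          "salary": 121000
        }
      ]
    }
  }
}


Path: departments.Marketing.employees (count)

Navigate:
  -> departments
  -> Marketing
  -> employees (array, length 3)

3


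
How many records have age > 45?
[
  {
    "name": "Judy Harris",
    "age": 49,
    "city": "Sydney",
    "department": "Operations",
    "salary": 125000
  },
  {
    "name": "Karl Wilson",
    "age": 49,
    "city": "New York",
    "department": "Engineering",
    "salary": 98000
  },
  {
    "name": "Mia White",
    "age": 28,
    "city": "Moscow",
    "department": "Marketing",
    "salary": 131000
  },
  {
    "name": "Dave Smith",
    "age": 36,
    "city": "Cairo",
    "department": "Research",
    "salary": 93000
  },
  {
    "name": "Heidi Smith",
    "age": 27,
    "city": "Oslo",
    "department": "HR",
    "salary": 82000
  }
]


Data: 5 records
Condition: age > 45

Checking each record:
  Judy Harris: 49 MATCH
  Karl Wilson: 49 MATCH
  Mia White: 28
  Dave Smith: 36
  Heidi Smith: 27

Count: 2

2


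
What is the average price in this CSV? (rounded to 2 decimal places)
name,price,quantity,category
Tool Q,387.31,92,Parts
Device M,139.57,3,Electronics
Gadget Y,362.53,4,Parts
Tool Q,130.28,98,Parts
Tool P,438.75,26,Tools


Computing average price:
Values: [387.31, 139.57, 362.53, 130.28, 438.75]
Sum = 1458.44
Count = 5
Average = 1458.44/5 = 291.688 exactly -> 291.69 (rounded half-up to 2 decimal places)

291.69


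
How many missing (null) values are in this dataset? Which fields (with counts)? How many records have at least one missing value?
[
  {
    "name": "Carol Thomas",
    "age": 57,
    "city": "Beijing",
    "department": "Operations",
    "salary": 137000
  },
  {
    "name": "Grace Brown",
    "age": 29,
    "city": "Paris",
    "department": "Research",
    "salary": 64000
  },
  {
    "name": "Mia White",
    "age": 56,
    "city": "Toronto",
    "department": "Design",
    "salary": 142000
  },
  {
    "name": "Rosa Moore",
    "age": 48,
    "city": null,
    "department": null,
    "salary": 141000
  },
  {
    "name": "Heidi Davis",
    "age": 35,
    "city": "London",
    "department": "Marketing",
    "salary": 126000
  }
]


Checking for missing (null) values in 5 records:

  Carol Thomas: complete
  Grace Brown: complete
  Mia White: complete
  Rosa Moore: city, department
  Heidi Davis: complete

Per field:
  name: 0 missing
  age: 0 missing
  city: 1 missing
  department: 1 missing
  salary: 0 missing

Total missing values: 2
Records with any missing: 1

2 missing values (city: 1, department: 1); 1 incomplete records


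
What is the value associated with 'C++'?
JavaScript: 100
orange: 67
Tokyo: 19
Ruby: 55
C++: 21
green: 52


Looking up key 'C++'
Value: 21

21


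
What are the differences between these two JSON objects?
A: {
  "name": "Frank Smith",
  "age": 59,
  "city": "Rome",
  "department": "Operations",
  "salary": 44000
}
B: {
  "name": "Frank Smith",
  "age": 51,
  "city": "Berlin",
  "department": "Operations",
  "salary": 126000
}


Comparing each field (in key order):
  name: same
  age: DIFFERENT
  city: DIFFERENT
  department: same
  salary: DIFFERENT
Differences:
  age: 59 -> 51
  city: Rome -> Berlin
  salary: 44000 -> 126000

3 field(s) changed

3 changes: age, city, salary


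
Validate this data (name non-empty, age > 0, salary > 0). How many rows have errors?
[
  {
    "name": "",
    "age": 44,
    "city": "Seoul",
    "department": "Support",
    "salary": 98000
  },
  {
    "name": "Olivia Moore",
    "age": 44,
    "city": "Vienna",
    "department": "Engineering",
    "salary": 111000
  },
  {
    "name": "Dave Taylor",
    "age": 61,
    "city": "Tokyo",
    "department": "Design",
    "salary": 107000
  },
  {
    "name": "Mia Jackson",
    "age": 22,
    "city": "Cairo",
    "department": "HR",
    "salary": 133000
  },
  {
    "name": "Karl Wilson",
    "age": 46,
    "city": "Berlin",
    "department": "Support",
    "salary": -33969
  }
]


Validating 5 records:
Rules: name non-empty, age > 0, salary > 0

  Row 1 (???): empty name
  Row 2 (Olivia Moore): OK
  Row 3 (Dave Taylor): OK
  Row 4 (Mia Jackson): OK
  Row 5 (Karl Wilson): negative salary: -33969

Total errors: 2

2 errors


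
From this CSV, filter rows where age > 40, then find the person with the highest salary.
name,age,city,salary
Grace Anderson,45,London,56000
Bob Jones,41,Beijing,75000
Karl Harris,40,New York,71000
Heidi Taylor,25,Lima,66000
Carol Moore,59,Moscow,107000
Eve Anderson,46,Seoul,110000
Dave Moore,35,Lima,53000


Filter: age > 40
Sort by: salary (descending)

Filtered records (4):
  Eve Anderson, age 46, salary $110000
  Carol Moore, age 59, salary $107000
  Bob Jones, age 41, salary $75000
  Grace Anderson, age 45, salary $56000

Highest salary: Eve Anderson ($110000)

Eve Anderson


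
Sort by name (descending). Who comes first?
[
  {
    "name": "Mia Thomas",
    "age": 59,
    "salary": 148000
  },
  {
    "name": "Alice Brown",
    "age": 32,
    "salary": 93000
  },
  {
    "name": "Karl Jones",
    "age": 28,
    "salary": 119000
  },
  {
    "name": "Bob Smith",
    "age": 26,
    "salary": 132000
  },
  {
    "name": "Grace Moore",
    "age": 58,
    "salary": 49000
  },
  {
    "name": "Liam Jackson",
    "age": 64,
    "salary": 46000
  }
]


Sort by: name (descending)

Sorted order:
  1. Mia Thomas (name = Mia Thomas)
  2. Liam Jackson (name = Liam Jackson)
  3. Karl Jones (name = Karl Jones)
  4. Grace Moore (name = Grace Moore)
  5. Bob Smith (name = Bob Smith)
  6. Alice Brown (name = Alice Brown)

First: Mia Thomas

Mia Thomas


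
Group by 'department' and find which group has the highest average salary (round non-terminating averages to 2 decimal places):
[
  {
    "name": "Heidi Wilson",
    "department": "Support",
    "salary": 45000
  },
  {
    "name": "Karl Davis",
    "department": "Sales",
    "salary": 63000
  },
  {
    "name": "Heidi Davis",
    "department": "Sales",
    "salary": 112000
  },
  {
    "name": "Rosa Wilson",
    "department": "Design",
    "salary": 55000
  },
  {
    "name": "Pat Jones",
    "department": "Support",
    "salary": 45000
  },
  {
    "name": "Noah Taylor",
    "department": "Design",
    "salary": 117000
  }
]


Group by: department

Groups:
  Design: 2 people, avg salary = 172000/2 = $86000
  Sales: 2 people, avg salary = 175000/2 = $87500
  Support: 2 people, avg salary = 90000/2 = $45000

Highest average salary: Sales ($87500)

Sales ($87500)


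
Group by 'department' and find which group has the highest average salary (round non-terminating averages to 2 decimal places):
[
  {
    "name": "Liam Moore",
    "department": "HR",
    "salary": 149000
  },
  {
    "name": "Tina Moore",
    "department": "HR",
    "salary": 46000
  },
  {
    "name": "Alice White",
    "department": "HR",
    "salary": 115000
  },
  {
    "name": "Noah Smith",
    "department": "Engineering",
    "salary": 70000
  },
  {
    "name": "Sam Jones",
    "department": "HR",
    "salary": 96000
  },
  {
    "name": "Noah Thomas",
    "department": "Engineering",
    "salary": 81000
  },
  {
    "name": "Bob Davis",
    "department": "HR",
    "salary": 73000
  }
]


Group by: department

Groups:
  Engineering: 2 people, avg salary = 151000/2 = $75500
  HR: 5 people, avg salary = 479000/5 = $95800

Highest average salary: HR ($95800)

HR ($95800)


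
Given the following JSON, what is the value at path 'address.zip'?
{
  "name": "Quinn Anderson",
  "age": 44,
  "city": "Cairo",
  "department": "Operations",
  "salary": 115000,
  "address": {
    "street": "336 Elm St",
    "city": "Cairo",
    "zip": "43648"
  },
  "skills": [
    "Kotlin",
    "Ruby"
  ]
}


Query: address.zip
Path: address -> zip
Value: 43648

43648


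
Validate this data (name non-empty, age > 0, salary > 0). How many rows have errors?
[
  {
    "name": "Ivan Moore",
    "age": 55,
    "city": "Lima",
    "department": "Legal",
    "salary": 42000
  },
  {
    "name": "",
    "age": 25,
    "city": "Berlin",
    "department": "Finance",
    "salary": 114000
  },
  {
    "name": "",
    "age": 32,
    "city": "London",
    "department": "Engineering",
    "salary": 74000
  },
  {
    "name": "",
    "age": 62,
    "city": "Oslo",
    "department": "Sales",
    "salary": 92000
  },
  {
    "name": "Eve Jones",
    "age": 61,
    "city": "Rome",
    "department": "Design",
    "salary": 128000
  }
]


Validating 5 records:
Rules: name non-empty, age > 0, salary > 0

  Row 1 (Ivan Moore): OK
  Row 2 (???): empty name
  Row 3 (???): empty name
  Row 4 (???): empty name
  Row 5 (Eve Jones): OK

Total errors: 3

3 errors


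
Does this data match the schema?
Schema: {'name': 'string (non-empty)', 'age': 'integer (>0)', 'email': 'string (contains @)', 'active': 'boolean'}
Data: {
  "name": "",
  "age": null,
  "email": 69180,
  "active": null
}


Validating each field against schema:
  name: FAIL ("" is an empty string)
  age: FAIL (null is not an integer)
  email: FAIL (69180 is not a string)
  active: FAIL (null is not a boolean)

Result: INVALID (4 errors: name, age, email, active)

INVALID (4 errors: name, age, email, active)
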